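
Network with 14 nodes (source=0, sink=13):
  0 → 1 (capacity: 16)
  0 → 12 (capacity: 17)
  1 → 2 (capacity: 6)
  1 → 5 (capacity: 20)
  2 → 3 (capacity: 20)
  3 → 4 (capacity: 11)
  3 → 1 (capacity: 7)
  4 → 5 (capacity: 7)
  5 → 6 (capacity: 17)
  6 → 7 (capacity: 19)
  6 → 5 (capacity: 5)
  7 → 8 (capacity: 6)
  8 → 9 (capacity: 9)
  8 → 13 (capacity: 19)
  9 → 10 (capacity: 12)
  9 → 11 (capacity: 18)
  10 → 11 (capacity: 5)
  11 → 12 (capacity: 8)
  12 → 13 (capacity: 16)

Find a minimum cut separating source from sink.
Min cut value = 22, edges: (7,8), (12,13)

Min cut value: 22
Partition: S = [0, 1, 2, 3, 4, 5, 6, 7, 9, 10, 11, 12], T = [8, 13]
Cut edges: (7,8), (12,13)

By max-flow min-cut theorem, max flow = min cut = 22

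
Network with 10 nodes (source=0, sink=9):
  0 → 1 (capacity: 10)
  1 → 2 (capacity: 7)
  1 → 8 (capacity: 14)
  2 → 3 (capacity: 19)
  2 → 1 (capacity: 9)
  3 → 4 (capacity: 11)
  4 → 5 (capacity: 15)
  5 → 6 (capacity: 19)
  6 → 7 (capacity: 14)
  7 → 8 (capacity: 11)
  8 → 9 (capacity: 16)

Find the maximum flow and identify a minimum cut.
Max flow = 10, Min cut edges: (0,1)

Maximum flow: 10
Minimum cut: (0,1)
Partition: S = [0], T = [1, 2, 3, 4, 5, 6, 7, 8, 9]

Max-flow min-cut theorem verified: both equal 10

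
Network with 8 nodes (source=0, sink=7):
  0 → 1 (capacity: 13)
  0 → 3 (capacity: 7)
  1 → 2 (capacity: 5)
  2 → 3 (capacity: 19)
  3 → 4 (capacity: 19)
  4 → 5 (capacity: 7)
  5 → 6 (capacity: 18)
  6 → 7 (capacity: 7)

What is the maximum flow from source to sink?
Maximum flow = 7

Max flow: 7

Flow assignment:
  0 → 1: 5/13
  0 → 3: 2/7
  1 → 2: 5/5
  2 → 3: 5/19
  3 → 4: 7/19
  4 → 5: 7/7
  5 → 6: 7/18
  6 → 7: 7/7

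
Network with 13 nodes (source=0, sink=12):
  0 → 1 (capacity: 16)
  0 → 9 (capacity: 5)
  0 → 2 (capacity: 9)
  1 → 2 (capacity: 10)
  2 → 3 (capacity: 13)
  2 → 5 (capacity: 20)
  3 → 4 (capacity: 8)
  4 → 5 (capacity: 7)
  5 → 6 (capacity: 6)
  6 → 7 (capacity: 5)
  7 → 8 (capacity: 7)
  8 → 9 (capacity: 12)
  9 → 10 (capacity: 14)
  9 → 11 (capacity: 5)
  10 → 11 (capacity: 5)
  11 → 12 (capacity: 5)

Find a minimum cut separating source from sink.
Min cut value = 5, edges: (11,12)

Min cut value: 5
Partition: S = [0, 1, 2, 3, 4, 5, 6, 7, 8, 9, 10, 11], T = [12]
Cut edges: (11,12)

By max-flow min-cut theorem, max flow = min cut = 5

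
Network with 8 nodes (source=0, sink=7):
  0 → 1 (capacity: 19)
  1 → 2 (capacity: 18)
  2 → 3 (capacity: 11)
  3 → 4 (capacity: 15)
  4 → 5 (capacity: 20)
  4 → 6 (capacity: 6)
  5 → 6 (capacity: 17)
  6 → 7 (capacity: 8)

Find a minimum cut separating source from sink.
Min cut value = 8, edges: (6,7)

Min cut value: 8
Partition: S = [0, 1, 2, 3, 4, 5, 6], T = [7]
Cut edges: (6,7)

By max-flow min-cut theorem, max flow = min cut = 8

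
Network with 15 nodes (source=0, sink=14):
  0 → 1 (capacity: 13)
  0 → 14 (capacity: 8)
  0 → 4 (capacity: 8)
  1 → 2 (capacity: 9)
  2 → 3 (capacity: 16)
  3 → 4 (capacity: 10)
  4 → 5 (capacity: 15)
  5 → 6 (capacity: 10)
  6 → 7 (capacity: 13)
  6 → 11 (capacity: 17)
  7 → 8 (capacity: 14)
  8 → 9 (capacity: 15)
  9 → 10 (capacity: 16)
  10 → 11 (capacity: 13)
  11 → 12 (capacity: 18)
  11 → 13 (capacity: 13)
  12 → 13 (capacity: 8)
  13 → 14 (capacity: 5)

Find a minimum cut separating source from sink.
Min cut value = 13, edges: (0,14), (13,14)

Min cut value: 13
Partition: S = [0, 1, 2, 3, 4, 5, 6, 7, 8, 9, 10, 11, 12, 13], T = [14]
Cut edges: (0,14), (13,14)

By max-flow min-cut theorem, max flow = min cut = 13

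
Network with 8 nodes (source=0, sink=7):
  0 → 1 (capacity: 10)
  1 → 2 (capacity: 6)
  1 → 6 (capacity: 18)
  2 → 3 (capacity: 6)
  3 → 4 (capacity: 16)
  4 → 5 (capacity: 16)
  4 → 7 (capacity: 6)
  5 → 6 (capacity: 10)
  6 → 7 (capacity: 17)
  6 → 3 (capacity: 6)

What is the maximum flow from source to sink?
Maximum flow = 10

Max flow: 10

Flow assignment:
  0 → 1: 10/10
  1 → 6: 10/18
  6 → 7: 10/17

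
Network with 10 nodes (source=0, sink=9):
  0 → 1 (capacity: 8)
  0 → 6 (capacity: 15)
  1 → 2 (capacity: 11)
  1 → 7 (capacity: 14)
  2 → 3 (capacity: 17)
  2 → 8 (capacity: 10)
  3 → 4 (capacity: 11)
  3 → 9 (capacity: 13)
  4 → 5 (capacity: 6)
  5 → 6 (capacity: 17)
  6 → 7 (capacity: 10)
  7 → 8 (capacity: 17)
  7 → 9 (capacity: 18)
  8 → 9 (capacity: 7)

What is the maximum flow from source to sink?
Maximum flow = 18

Max flow: 18

Flow assignment:
  0 → 1: 8/8
  0 → 6: 10/15
  1 → 7: 8/14
  6 → 7: 10/10
  7 → 9: 18/18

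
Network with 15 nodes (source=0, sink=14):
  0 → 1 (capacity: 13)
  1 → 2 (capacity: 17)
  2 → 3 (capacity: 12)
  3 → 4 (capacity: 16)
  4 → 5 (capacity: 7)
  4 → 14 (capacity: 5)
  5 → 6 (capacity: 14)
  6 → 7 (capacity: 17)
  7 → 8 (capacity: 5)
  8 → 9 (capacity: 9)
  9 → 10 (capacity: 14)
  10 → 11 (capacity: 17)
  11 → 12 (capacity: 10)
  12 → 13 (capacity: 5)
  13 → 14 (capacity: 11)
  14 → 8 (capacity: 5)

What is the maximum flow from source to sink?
Maximum flow = 10

Max flow: 10

Flow assignment:
  0 → 1: 10/13
  1 → 2: 10/17
  2 → 3: 10/12
  3 → 4: 10/16
  4 → 5: 5/7
  4 → 14: 5/5
  5 → 6: 5/14
  6 → 7: 5/17
  7 → 8: 5/5
  8 → 9: 5/9
  9 → 10: 5/14
  10 → 11: 5/17
  11 → 12: 5/10
  12 → 13: 5/5
  13 → 14: 5/11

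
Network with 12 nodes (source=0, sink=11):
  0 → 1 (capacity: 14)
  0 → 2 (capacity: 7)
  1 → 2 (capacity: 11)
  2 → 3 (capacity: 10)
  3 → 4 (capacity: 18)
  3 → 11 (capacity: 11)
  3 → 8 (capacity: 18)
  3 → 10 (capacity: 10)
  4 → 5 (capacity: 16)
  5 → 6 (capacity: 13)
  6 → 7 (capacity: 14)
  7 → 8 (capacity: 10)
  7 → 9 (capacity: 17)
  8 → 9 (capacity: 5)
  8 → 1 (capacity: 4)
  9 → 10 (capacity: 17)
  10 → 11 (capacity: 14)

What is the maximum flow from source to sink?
Maximum flow = 10

Max flow: 10

Flow assignment:
  0 → 1: 10/14
  1 → 2: 10/11
  2 → 3: 10/10
  3 → 11: 10/11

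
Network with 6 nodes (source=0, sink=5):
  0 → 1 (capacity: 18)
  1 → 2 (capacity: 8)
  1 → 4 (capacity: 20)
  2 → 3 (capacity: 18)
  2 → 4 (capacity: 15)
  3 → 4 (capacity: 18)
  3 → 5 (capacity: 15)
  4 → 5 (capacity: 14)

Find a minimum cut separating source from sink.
Min cut value = 18, edges: (0,1)

Min cut value: 18
Partition: S = [0], T = [1, 2, 3, 4, 5]
Cut edges: (0,1)

By max-flow min-cut theorem, max flow = min cut = 18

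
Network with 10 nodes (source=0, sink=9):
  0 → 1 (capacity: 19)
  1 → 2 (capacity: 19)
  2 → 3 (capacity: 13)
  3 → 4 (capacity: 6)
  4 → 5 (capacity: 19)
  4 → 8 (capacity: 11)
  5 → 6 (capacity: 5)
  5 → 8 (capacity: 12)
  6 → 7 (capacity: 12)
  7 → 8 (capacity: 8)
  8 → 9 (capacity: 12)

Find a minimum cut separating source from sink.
Min cut value = 6, edges: (3,4)

Min cut value: 6
Partition: S = [0, 1, 2, 3], T = [4, 5, 6, 7, 8, 9]
Cut edges: (3,4)

By max-flow min-cut theorem, max flow = min cut = 6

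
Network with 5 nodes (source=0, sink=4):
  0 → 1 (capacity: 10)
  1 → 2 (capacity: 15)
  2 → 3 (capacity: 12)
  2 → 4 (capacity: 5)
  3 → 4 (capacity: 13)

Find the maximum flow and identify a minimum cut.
Max flow = 10, Min cut edges: (0,1)

Maximum flow: 10
Minimum cut: (0,1)
Partition: S = [0], T = [1, 2, 3, 4]

Max-flow min-cut theorem verified: both equal 10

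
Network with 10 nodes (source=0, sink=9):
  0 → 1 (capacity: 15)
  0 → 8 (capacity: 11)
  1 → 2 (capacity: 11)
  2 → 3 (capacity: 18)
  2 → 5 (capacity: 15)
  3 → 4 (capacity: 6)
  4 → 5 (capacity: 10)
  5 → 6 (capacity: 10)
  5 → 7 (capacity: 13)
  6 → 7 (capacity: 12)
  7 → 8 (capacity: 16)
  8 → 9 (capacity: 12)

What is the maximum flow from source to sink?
Maximum flow = 12

Max flow: 12

Flow assignment:
  0 → 1: 11/15
  0 → 8: 1/11
  1 → 2: 11/11
  2 → 5: 11/15
  5 → 7: 11/13
  7 → 8: 11/16
  8 → 9: 12/12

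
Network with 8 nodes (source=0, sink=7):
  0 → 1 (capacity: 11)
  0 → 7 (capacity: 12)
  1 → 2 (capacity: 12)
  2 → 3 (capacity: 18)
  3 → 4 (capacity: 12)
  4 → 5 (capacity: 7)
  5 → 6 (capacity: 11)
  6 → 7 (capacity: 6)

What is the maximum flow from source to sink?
Maximum flow = 18

Max flow: 18

Flow assignment:
  0 → 1: 6/11
  0 → 7: 12/12
  1 → 2: 6/12
  2 → 3: 6/18
  3 → 4: 6/12
  4 → 5: 6/7
  5 → 6: 6/11
  6 → 7: 6/6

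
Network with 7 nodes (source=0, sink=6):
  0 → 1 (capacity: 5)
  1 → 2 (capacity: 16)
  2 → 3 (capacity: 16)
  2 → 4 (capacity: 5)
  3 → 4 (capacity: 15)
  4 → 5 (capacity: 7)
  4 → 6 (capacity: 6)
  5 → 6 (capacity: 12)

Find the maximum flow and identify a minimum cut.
Max flow = 5, Min cut edges: (0,1)

Maximum flow: 5
Minimum cut: (0,1)
Partition: S = [0], T = [1, 2, 3, 4, 5, 6]

Max-flow min-cut theorem verified: both equal 5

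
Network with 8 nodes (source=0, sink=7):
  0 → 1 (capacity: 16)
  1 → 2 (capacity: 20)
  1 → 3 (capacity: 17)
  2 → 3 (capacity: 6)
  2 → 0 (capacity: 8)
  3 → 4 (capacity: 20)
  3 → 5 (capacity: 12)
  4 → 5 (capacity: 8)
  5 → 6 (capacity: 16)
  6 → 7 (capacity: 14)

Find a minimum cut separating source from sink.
Min cut value = 14, edges: (6,7)

Min cut value: 14
Partition: S = [0, 1, 2, 3, 4, 5, 6], T = [7]
Cut edges: (6,7)

By max-flow min-cut theorem, max flow = min cut = 14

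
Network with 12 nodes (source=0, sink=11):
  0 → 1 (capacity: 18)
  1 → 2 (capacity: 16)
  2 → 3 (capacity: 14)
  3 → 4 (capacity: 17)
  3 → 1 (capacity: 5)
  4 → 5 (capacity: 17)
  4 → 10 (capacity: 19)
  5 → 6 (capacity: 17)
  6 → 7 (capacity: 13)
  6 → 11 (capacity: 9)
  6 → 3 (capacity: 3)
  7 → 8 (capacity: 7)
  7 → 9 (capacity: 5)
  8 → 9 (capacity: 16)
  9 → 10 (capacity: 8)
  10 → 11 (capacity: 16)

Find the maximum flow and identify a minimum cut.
Max flow = 14, Min cut edges: (2,3)

Maximum flow: 14
Minimum cut: (2,3)
Partition: S = [0, 1, 2], T = [3, 4, 5, 6, 7, 8, 9, 10, 11]

Max-flow min-cut theorem verified: both equal 14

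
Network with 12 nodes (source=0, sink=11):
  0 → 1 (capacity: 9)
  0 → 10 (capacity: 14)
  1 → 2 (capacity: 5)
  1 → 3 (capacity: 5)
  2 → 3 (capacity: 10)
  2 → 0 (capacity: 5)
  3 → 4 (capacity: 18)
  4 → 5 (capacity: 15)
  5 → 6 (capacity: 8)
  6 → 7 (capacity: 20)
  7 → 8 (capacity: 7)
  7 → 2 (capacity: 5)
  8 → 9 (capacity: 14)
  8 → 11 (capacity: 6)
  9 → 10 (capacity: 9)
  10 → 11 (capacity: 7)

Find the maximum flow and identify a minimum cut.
Max flow = 13, Min cut edges: (8,11), (10,11)

Maximum flow: 13
Minimum cut: (8,11), (10,11)
Partition: S = [0, 1, 2, 3, 4, 5, 6, 7, 8, 9, 10], T = [11]

Max-flow min-cut theorem verified: both equal 13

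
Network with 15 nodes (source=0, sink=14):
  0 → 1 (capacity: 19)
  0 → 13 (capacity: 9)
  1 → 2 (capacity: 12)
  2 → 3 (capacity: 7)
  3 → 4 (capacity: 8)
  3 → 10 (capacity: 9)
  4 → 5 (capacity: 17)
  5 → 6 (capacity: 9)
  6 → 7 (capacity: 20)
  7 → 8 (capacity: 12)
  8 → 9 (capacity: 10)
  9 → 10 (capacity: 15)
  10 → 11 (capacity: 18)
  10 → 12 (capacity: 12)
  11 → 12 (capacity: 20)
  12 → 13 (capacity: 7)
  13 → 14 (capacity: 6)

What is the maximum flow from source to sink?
Maximum flow = 6

Max flow: 6

Flow assignment:
  0 → 1: 6/19
  1 → 2: 6/12
  2 → 3: 6/7
  3 → 10: 6/9
  10 → 12: 6/12
  12 → 13: 6/7
  13 → 14: 6/6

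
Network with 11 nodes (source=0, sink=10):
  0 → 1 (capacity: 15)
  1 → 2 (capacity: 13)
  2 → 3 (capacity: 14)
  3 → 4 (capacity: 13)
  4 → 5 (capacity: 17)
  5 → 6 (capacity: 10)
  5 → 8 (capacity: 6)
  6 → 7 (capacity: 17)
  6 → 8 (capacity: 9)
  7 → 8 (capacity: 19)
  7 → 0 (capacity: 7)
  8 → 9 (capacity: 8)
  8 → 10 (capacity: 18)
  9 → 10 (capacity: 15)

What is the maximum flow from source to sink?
Maximum flow = 13

Max flow: 13

Flow assignment:
  0 → 1: 13/15
  1 → 2: 13/13
  2 → 3: 13/14
  3 → 4: 13/13
  4 → 5: 13/17
  5 → 6: 7/10
  5 → 8: 6/6
  6 → 8: 7/9
  8 → 10: 13/18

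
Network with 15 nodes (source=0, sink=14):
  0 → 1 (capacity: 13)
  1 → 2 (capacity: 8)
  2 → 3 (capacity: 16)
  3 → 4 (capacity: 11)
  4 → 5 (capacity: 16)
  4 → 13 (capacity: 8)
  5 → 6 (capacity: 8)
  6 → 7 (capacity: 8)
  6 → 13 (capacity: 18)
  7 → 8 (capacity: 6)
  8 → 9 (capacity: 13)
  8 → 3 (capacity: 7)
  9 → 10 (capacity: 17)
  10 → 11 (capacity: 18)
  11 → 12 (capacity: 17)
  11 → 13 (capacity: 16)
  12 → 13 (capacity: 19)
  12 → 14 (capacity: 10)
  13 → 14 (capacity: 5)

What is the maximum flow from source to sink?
Maximum flow = 8

Max flow: 8

Flow assignment:
  0 → 1: 8/13
  1 → 2: 8/8
  2 → 3: 8/16
  3 → 4: 8/11
  4 → 5: 3/16
  4 → 13: 5/8
  5 → 6: 3/8
  6 → 7: 3/8
  7 → 8: 3/6
  8 → 9: 3/13
  9 → 10: 3/17
  10 → 11: 3/18
  11 → 12: 3/17
  12 → 14: 3/10
  13 → 14: 5/5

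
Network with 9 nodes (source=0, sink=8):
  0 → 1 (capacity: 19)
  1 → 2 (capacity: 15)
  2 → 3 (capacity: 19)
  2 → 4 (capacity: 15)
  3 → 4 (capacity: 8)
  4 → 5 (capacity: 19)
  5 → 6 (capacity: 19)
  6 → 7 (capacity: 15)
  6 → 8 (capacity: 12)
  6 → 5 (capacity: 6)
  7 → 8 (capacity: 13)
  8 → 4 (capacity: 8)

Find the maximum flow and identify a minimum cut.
Max flow = 15, Min cut edges: (1,2)

Maximum flow: 15
Minimum cut: (1,2)
Partition: S = [0, 1], T = [2, 3, 4, 5, 6, 7, 8]

Max-flow min-cut theorem verified: both equal 15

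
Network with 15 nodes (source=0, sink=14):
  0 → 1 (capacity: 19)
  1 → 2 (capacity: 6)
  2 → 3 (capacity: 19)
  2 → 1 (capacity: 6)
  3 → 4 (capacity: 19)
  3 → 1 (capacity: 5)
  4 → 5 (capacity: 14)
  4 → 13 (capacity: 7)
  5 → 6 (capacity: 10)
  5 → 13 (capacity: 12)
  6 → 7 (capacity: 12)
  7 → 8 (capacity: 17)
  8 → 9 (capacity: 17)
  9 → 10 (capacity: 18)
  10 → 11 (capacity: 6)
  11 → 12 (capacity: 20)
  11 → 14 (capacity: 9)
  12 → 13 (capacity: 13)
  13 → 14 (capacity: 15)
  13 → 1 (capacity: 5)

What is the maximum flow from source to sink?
Maximum flow = 6

Max flow: 6

Flow assignment:
  0 → 1: 6/19
  1 → 2: 6/6
  2 → 3: 6/19
  3 → 4: 6/19
  4 → 13: 6/7
  13 → 14: 6/15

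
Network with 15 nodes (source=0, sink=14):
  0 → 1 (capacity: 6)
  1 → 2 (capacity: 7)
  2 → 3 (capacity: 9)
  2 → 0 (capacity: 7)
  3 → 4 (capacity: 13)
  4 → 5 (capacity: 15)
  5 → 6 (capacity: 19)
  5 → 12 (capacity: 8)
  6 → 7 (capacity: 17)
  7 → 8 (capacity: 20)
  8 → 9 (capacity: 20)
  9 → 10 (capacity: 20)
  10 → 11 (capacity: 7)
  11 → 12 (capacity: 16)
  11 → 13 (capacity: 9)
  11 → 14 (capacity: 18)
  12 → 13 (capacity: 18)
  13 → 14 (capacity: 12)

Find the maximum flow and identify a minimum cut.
Max flow = 6, Min cut edges: (0,1)

Maximum flow: 6
Minimum cut: (0,1)
Partition: S = [0], T = [1, 2, 3, 4, 5, 6, 7, 8, 9, 10, 11, 12, 13, 14]

Max-flow min-cut theorem verified: both equal 6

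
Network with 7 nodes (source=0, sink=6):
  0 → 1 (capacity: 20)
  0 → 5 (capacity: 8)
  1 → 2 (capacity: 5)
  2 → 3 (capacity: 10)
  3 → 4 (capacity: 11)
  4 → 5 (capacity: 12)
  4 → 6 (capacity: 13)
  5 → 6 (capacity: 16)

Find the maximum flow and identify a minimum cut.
Max flow = 13, Min cut edges: (0,5), (1,2)

Maximum flow: 13
Minimum cut: (0,5), (1,2)
Partition: S = [0, 1], T = [2, 3, 4, 5, 6]

Max-flow min-cut theorem verified: both equal 13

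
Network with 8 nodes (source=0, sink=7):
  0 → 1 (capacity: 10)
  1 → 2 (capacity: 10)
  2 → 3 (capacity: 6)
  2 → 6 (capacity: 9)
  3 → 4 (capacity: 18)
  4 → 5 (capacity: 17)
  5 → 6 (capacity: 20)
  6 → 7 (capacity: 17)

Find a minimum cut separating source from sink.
Min cut value = 10, edges: (1,2)

Min cut value: 10
Partition: S = [0, 1], T = [2, 3, 4, 5, 6, 7]
Cut edges: (1,2)

By max-flow min-cut theorem, max flow = min cut = 10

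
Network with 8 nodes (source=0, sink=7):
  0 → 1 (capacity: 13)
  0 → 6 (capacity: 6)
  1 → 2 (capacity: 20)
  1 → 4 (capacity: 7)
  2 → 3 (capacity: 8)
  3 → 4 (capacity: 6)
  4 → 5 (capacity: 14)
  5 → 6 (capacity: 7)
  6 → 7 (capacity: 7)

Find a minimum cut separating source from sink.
Min cut value = 7, edges: (6,7)

Min cut value: 7
Partition: S = [0, 1, 2, 3, 4, 5, 6], T = [7]
Cut edges: (6,7)

By max-flow min-cut theorem, max flow = min cut = 7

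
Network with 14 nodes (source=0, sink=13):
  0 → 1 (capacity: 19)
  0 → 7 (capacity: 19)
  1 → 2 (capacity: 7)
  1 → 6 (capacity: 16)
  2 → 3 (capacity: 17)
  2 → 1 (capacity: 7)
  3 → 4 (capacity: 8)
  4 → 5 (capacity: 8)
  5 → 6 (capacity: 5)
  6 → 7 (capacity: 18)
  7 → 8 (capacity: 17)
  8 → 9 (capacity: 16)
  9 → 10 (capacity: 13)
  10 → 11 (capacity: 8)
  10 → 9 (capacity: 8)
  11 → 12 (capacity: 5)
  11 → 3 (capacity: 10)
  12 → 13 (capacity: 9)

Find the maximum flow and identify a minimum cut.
Max flow = 5, Min cut edges: (11,12)

Maximum flow: 5
Minimum cut: (11,12)
Partition: S = [0, 1, 2, 3, 4, 5, 6, 7, 8, 9, 10, 11], T = [12, 13]

Max-flow min-cut theorem verified: both equal 5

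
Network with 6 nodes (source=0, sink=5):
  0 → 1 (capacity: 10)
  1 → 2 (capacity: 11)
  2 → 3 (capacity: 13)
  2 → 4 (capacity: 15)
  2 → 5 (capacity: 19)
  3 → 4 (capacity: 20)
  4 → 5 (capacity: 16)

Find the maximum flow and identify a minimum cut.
Max flow = 10, Min cut edges: (0,1)

Maximum flow: 10
Minimum cut: (0,1)
Partition: S = [0], T = [1, 2, 3, 4, 5]

Max-flow min-cut theorem verified: both equal 10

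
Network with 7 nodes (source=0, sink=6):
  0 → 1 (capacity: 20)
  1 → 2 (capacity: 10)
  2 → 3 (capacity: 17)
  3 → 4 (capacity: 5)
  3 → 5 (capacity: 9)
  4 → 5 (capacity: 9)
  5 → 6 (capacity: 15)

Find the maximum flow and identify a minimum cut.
Max flow = 10, Min cut edges: (1,2)

Maximum flow: 10
Minimum cut: (1,2)
Partition: S = [0, 1], T = [2, 3, 4, 5, 6]

Max-flow min-cut theorem verified: both equal 10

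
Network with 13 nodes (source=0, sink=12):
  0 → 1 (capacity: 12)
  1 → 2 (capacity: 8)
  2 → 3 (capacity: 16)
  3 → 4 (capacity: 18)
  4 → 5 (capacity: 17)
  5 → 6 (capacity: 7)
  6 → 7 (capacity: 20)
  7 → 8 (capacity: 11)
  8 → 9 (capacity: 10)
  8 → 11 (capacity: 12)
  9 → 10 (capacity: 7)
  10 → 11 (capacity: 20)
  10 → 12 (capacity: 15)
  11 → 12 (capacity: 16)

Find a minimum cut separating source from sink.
Min cut value = 7, edges: (5,6)

Min cut value: 7
Partition: S = [0, 1, 2, 3, 4, 5], T = [6, 7, 8, 9, 10, 11, 12]
Cut edges: (5,6)

By max-flow min-cut theorem, max flow = min cut = 7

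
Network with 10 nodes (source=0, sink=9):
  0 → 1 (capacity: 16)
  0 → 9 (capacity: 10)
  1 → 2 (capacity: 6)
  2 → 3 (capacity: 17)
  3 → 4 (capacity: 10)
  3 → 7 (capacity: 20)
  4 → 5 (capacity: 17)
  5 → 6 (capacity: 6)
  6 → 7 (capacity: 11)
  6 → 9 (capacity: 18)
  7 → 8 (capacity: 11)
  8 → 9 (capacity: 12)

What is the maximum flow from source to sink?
Maximum flow = 16

Max flow: 16

Flow assignment:
  0 → 1: 6/16
  0 → 9: 10/10
  1 → 2: 6/6
  2 → 3: 6/17
  3 → 7: 6/20
  7 → 8: 6/11
  8 → 9: 6/12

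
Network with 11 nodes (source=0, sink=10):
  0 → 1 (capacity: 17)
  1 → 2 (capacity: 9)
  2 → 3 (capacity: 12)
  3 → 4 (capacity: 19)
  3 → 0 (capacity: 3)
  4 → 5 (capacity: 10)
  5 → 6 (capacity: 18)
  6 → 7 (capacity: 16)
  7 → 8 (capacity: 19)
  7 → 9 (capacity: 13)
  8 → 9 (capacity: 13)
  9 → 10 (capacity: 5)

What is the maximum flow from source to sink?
Maximum flow = 5

Max flow: 5

Flow assignment:
  0 → 1: 8/17
  1 → 2: 8/9
  2 → 3: 8/12
  3 → 4: 5/19
  3 → 0: 3/3
  4 → 5: 5/10
  5 → 6: 5/18
  6 → 7: 5/16
  7 → 9: 5/13
  9 → 10: 5/5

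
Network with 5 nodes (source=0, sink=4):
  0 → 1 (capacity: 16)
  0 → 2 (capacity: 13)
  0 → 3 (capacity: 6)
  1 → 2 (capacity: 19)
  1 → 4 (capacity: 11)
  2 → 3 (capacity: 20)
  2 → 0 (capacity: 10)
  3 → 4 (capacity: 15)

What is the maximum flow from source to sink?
Maximum flow = 26

Max flow: 26

Flow assignment:
  0 → 1: 16/16
  0 → 2: 4/13
  0 → 3: 6/6
  1 → 2: 5/19
  1 → 4: 11/11
  2 → 3: 9/20
  3 → 4: 15/15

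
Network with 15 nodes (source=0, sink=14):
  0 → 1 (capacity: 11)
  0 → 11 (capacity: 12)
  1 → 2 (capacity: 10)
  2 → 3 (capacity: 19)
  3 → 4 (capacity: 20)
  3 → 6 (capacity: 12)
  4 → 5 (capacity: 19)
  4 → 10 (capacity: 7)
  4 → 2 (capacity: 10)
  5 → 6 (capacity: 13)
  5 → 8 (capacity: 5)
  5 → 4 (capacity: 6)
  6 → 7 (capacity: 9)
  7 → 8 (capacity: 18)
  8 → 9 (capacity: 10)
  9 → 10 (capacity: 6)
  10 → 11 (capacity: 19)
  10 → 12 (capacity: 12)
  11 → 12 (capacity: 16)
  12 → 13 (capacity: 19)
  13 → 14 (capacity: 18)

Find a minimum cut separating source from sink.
Min cut value = 18, edges: (13,14)

Min cut value: 18
Partition: S = [0, 1, 2, 3, 4, 5, 6, 7, 8, 9, 10, 11, 12, 13], T = [14]
Cut edges: (13,14)

By max-flow min-cut theorem, max flow = min cut = 18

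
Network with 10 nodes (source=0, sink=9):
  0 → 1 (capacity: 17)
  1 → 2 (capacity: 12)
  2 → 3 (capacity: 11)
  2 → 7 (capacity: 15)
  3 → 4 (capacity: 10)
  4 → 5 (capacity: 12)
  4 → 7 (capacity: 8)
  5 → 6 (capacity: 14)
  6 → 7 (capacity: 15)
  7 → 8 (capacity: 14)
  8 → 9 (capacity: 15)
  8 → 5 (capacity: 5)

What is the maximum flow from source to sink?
Maximum flow = 12

Max flow: 12

Flow assignment:
  0 → 1: 12/17
  1 → 2: 12/12
  2 → 7: 12/15
  7 → 8: 12/14
  8 → 9: 12/15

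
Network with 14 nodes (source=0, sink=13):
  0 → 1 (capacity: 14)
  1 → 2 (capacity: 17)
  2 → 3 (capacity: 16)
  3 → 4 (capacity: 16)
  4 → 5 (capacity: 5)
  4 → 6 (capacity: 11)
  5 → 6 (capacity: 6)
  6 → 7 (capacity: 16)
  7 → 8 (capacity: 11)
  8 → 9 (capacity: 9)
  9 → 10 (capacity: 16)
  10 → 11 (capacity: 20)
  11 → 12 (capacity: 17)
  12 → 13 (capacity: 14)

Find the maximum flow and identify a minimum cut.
Max flow = 9, Min cut edges: (8,9)

Maximum flow: 9
Minimum cut: (8,9)
Partition: S = [0, 1, 2, 3, 4, 5, 6, 7, 8], T = [9, 10, 11, 12, 13]

Max-flow min-cut theorem verified: both equal 9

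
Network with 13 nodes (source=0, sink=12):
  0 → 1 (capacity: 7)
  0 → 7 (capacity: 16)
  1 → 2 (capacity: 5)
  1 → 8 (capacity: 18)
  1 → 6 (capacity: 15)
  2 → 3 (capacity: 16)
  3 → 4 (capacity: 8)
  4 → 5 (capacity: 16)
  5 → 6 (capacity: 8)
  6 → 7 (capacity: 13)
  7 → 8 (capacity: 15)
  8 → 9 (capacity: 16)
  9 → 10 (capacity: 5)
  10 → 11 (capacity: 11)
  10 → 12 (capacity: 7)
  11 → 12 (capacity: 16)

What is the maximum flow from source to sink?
Maximum flow = 5

Max flow: 5

Flow assignment:
  0 → 7: 5/16
  7 → 8: 5/15
  8 → 9: 5/16
  9 → 10: 5/5
  10 → 12: 5/7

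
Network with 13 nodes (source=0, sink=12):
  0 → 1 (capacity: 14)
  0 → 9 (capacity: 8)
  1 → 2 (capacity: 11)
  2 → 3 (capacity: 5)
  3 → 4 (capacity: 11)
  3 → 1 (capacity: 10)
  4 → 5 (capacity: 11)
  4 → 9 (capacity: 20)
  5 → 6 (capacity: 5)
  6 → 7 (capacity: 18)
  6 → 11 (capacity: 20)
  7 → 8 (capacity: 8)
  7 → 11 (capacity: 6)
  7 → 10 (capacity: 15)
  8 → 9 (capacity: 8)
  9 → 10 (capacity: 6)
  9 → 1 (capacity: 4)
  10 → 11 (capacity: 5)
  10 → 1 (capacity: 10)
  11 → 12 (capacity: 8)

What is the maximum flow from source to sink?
Maximum flow = 8

Max flow: 8

Flow assignment:
  0 → 1: 5/14
  0 → 9: 3/8
  1 → 2: 5/11
  2 → 3: 5/5
  3 → 4: 5/11
  4 → 5: 5/11
  5 → 6: 5/5
  6 → 11: 5/20
  9 → 10: 3/6
  10 → 11: 3/5
  11 → 12: 8/8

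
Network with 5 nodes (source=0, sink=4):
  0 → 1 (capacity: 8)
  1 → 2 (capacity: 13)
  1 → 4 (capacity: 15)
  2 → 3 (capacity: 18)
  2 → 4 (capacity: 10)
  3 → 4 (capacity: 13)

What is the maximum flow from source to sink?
Maximum flow = 8

Max flow: 8

Flow assignment:
  0 → 1: 8/8
  1 → 4: 8/15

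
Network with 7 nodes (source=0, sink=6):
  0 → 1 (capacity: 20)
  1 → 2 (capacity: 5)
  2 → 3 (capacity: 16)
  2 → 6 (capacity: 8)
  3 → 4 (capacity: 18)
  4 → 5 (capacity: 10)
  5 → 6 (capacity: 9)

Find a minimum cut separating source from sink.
Min cut value = 5, edges: (1,2)

Min cut value: 5
Partition: S = [0, 1], T = [2, 3, 4, 5, 6]
Cut edges: (1,2)

By max-flow min-cut theorem, max flow = min cut = 5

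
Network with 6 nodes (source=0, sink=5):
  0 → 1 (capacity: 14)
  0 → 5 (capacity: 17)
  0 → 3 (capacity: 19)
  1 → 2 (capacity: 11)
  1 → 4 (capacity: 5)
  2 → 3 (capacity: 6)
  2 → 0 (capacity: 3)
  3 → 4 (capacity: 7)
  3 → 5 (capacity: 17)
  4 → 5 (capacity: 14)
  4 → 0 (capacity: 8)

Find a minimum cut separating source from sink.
Min cut value = 46, edges: (0,5), (1,4), (3,4), (3,5)

Min cut value: 46
Partition: S = [0, 1, 2, 3], T = [4, 5]
Cut edges: (0,5), (1,4), (3,4), (3,5)

By max-flow min-cut theorem, max flow = min cut = 46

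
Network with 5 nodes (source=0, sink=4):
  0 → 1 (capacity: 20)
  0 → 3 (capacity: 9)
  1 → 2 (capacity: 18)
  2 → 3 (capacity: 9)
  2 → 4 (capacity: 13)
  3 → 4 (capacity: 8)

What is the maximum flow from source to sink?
Maximum flow = 21

Max flow: 21

Flow assignment:
  0 → 1: 18/20
  0 → 3: 3/9
  1 → 2: 18/18
  2 → 3: 5/9
  2 → 4: 13/13
  3 → 4: 8/8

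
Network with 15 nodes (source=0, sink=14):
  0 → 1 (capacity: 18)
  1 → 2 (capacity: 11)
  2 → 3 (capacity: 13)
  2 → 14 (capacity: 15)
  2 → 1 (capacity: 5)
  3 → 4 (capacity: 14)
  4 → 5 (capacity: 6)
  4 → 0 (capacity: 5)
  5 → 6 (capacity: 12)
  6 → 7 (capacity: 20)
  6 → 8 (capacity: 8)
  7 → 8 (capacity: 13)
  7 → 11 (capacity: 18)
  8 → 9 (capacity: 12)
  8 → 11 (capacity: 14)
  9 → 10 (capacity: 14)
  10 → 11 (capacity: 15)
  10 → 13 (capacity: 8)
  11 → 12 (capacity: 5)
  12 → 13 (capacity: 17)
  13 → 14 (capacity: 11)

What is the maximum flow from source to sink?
Maximum flow = 11

Max flow: 11

Flow assignment:
  0 → 1: 11/18
  1 → 2: 11/11
  2 → 14: 11/15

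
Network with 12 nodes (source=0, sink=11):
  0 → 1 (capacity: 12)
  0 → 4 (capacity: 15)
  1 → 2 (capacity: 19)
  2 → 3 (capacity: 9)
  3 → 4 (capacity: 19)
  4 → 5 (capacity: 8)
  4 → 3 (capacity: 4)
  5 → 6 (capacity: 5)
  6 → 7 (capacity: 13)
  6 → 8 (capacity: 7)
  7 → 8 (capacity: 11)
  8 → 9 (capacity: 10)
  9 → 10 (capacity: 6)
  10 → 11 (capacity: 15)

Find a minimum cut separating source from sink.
Min cut value = 5, edges: (5,6)

Min cut value: 5
Partition: S = [0, 1, 2, 3, 4, 5], T = [6, 7, 8, 9, 10, 11]
Cut edges: (5,6)

By max-flow min-cut theorem, max flow = min cut = 5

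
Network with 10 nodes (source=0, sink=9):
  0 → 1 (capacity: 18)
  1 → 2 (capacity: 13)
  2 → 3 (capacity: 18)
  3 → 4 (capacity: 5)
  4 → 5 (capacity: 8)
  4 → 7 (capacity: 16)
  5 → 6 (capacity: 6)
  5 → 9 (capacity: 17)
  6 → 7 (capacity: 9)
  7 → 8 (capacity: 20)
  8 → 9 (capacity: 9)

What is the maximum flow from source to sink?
Maximum flow = 5

Max flow: 5

Flow assignment:
  0 → 1: 5/18
  1 → 2: 5/13
  2 → 3: 5/18
  3 → 4: 5/5
  4 → 5: 5/8
  5 → 9: 5/17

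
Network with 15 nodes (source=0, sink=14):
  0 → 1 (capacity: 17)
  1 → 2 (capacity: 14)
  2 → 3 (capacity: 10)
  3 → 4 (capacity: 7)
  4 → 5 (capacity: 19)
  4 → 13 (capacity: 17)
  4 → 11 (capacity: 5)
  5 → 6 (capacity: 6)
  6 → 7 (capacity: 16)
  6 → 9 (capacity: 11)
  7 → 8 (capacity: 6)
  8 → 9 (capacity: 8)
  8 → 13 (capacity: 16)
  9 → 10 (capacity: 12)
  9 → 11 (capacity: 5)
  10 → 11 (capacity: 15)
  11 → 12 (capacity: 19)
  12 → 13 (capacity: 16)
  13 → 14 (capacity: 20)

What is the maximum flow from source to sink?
Maximum flow = 7

Max flow: 7

Flow assignment:
  0 → 1: 7/17
  1 → 2: 7/14
  2 → 3: 7/10
  3 → 4: 7/7
  4 → 13: 7/17
  13 → 14: 7/20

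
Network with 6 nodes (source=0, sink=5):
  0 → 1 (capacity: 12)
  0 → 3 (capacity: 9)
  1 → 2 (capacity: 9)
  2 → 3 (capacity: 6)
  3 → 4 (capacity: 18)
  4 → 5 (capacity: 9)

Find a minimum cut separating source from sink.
Min cut value = 9, edges: (4,5)

Min cut value: 9
Partition: S = [0, 1, 2, 3, 4], T = [5]
Cut edges: (4,5)

By max-flow min-cut theorem, max flow = min cut = 9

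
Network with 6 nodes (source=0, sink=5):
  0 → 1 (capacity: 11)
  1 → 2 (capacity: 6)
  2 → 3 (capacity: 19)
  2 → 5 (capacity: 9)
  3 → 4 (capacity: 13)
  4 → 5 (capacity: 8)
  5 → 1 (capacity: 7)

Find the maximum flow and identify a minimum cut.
Max flow = 6, Min cut edges: (1,2)

Maximum flow: 6
Minimum cut: (1,2)
Partition: S = [0, 1], T = [2, 3, 4, 5]

Max-flow min-cut theorem verified: both equal 6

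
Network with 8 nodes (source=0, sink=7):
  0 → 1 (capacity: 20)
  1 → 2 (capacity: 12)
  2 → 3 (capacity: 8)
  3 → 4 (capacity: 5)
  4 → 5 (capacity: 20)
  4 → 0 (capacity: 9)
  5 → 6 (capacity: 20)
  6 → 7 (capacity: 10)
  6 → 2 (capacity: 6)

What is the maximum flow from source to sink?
Maximum flow = 5

Max flow: 5

Flow assignment:
  0 → 1: 5/20
  1 → 2: 5/12
  2 → 3: 5/8
  3 → 4: 5/5
  4 → 5: 5/20
  5 → 6: 5/20
  6 → 7: 5/10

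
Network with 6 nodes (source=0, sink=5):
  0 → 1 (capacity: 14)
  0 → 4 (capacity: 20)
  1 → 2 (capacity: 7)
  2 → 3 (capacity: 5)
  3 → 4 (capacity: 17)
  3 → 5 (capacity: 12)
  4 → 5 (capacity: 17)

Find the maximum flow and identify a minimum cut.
Max flow = 22, Min cut edges: (2,3), (4,5)

Maximum flow: 22
Minimum cut: (2,3), (4,5)
Partition: S = [0, 1, 2, 4], T = [3, 5]

Max-flow min-cut theorem verified: both equal 22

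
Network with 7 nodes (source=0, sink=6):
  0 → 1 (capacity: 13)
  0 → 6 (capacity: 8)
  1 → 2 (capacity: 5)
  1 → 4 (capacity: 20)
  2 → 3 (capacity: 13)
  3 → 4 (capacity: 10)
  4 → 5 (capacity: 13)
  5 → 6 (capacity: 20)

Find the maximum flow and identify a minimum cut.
Max flow = 21, Min cut edges: (0,6), (4,5)

Maximum flow: 21
Minimum cut: (0,6), (4,5)
Partition: S = [0, 1, 2, 3, 4], T = [5, 6]

Max-flow min-cut theorem verified: both equal 21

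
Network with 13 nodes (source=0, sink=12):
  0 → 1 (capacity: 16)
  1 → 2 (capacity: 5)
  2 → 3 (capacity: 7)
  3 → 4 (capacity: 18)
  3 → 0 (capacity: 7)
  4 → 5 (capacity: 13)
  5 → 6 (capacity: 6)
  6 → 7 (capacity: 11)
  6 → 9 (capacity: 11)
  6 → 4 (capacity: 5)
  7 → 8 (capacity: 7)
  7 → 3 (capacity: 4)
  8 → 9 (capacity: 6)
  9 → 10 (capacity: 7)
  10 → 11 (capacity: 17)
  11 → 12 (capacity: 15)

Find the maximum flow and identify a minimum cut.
Max flow = 5, Min cut edges: (1,2)

Maximum flow: 5
Minimum cut: (1,2)
Partition: S = [0, 1], T = [2, 3, 4, 5, 6, 7, 8, 9, 10, 11, 12]

Max-flow min-cut theorem verified: both equal 5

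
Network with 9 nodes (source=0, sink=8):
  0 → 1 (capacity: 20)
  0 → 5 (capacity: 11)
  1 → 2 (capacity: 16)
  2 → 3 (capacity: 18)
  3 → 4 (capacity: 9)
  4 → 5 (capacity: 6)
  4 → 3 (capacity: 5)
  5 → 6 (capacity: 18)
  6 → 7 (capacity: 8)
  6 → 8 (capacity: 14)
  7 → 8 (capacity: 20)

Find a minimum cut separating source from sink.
Min cut value = 17, edges: (0,5), (4,5)

Min cut value: 17
Partition: S = [0, 1, 2, 3, 4], T = [5, 6, 7, 8]
Cut edges: (0,5), (4,5)

By max-flow min-cut theorem, max flow = min cut = 17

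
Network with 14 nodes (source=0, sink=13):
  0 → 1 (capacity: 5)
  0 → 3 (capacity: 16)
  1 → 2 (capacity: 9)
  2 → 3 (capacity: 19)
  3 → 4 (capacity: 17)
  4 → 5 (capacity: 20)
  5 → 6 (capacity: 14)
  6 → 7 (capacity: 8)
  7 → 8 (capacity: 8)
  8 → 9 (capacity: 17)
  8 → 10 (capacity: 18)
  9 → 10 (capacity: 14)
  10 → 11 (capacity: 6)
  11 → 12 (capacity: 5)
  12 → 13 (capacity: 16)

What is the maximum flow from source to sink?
Maximum flow = 5

Max flow: 5

Flow assignment:
  0 → 1: 5/5
  1 → 2: 5/9
  2 → 3: 5/19
  3 → 4: 5/17
  4 → 5: 5/20
  5 → 6: 5/14
  6 → 7: 5/8
  7 → 8: 5/8
  8 → 10: 5/18
  10 → 11: 5/6
  11 → 12: 5/5
  12 → 13: 5/16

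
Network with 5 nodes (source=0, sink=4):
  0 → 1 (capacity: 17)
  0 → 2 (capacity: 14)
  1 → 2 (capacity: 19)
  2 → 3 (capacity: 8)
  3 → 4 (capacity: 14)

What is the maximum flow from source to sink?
Maximum flow = 8

Max flow: 8

Flow assignment:
  0 → 1: 8/17
  1 → 2: 8/19
  2 → 3: 8/8
  3 → 4: 8/14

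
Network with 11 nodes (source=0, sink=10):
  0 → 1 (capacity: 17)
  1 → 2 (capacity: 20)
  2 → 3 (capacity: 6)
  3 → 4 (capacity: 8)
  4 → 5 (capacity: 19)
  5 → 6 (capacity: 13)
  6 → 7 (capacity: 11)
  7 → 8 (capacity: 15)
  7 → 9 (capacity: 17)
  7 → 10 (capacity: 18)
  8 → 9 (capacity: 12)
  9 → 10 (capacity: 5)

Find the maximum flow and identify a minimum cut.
Max flow = 6, Min cut edges: (2,3)

Maximum flow: 6
Minimum cut: (2,3)
Partition: S = [0, 1, 2], T = [3, 4, 5, 6, 7, 8, 9, 10]

Max-flow min-cut theorem verified: both equal 6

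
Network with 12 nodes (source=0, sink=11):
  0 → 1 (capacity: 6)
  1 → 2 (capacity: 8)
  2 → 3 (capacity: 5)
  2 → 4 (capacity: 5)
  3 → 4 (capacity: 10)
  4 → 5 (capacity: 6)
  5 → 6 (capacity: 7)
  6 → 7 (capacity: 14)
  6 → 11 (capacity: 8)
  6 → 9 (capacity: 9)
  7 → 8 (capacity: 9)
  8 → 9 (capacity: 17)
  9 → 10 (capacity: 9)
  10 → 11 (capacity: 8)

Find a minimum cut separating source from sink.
Min cut value = 6, edges: (4,5)

Min cut value: 6
Partition: S = [0, 1, 2, 3, 4], T = [5, 6, 7, 8, 9, 10, 11]
Cut edges: (4,5)

By max-flow min-cut theorem, max flow = min cut = 6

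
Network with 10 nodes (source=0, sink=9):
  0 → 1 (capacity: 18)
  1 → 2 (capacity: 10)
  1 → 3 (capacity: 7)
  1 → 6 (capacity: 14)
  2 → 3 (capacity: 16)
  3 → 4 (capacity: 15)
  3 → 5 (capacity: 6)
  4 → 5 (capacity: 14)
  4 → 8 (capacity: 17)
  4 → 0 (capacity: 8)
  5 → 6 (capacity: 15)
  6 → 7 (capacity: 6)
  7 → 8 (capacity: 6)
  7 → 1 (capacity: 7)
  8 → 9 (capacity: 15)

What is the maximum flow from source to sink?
Maximum flow = 15

Max flow: 15

Flow assignment:
  0 → 1: 18/18
  1 → 2: 5/10
  1 → 3: 7/7
  1 → 6: 6/14
  2 → 3: 5/16
  3 → 4: 12/15
  4 → 8: 9/17
  4 → 0: 3/8
  6 → 7: 6/6
  7 → 8: 6/6
  8 → 9: 15/15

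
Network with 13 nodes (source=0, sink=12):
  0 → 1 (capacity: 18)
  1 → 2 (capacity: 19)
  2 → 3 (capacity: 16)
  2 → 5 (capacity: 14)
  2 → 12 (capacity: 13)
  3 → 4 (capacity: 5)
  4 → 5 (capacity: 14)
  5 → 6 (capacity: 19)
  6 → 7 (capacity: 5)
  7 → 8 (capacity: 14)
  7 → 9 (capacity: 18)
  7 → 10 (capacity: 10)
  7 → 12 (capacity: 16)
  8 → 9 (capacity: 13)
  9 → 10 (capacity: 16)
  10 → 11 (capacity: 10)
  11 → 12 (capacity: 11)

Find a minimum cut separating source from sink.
Min cut value = 18, edges: (2,12), (6,7)

Min cut value: 18
Partition: S = [0, 1, 2, 3, 4, 5, 6], T = [7, 8, 9, 10, 11, 12]
Cut edges: (2,12), (6,7)

By max-flow min-cut theorem, max flow = min cut = 18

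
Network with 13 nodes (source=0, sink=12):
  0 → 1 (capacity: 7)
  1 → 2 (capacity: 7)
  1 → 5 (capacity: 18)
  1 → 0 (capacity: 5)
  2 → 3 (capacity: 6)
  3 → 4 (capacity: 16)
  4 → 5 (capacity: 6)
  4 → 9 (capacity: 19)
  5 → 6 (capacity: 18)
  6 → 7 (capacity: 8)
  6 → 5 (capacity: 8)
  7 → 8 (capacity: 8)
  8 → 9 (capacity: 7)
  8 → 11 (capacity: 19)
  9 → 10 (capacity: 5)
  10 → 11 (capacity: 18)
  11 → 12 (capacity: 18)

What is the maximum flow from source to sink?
Maximum flow = 7

Max flow: 7

Flow assignment:
  0 → 1: 7/7
  1 → 5: 7/18
  5 → 6: 7/18
  6 → 7: 7/8
  7 → 8: 7/8
  8 → 11: 7/19
  11 → 12: 7/18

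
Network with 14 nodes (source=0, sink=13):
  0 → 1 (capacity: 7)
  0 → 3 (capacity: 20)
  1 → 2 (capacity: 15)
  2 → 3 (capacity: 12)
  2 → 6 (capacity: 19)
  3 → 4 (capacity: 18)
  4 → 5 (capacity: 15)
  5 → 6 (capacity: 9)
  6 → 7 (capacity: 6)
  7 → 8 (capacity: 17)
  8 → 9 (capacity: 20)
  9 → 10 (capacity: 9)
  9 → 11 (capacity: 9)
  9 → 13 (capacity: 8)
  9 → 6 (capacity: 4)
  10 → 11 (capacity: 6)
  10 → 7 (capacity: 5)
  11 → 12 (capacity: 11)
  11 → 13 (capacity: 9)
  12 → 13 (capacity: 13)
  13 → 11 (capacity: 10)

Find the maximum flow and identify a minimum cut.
Max flow = 6, Min cut edges: (6,7)

Maximum flow: 6
Minimum cut: (6,7)
Partition: S = [0, 1, 2, 3, 4, 5, 6], T = [7, 8, 9, 10, 11, 12, 13]

Max-flow min-cut theorem verified: both equal 6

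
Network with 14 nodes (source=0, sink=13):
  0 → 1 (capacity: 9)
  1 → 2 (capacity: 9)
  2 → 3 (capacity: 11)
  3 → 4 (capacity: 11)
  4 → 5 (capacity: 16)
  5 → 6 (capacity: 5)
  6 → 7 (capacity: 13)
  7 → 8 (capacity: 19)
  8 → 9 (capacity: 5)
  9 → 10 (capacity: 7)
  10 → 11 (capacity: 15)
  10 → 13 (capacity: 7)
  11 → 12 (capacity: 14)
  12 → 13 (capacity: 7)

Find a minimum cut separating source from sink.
Min cut value = 5, edges: (8,9)

Min cut value: 5
Partition: S = [0, 1, 2, 3, 4, 5, 6, 7, 8], T = [9, 10, 11, 12, 13]
Cut edges: (8,9)

By max-flow min-cut theorem, max flow = min cut = 5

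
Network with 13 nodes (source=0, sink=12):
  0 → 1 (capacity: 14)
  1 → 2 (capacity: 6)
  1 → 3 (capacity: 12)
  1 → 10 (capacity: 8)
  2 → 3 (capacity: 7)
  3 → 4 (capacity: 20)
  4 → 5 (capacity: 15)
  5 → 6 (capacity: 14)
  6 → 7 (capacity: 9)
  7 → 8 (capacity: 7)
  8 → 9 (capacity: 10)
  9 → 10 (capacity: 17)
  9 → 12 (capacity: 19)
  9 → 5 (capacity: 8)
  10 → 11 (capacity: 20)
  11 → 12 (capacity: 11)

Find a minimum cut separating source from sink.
Min cut value = 14, edges: (0,1)

Min cut value: 14
Partition: S = [0], T = [1, 2, 3, 4, 5, 6, 7, 8, 9, 10, 11, 12]
Cut edges: (0,1)

By max-flow min-cut theorem, max flow = min cut = 14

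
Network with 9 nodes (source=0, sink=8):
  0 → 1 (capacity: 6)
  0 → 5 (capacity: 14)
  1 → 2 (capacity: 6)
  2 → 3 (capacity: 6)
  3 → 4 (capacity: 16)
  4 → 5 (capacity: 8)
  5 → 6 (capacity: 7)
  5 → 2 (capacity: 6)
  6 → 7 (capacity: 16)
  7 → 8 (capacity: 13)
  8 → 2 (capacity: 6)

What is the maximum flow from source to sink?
Maximum flow = 7

Max flow: 7

Flow assignment:
  0 → 1: 6/6
  0 → 5: 1/14
  1 → 2: 6/6
  2 → 3: 6/6
  3 → 4: 6/16
  4 → 5: 6/8
  5 → 6: 7/7
  6 → 7: 7/16
  7 → 8: 7/13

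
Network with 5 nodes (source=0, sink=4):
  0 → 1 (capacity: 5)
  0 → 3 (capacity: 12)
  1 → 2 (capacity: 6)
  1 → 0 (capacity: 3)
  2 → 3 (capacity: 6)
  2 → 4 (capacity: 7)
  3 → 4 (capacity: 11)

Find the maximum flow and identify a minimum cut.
Max flow = 16, Min cut edges: (0,1), (3,4)

Maximum flow: 16
Minimum cut: (0,1), (3,4)
Partition: S = [0, 3], T = [1, 2, 4]

Max-flow min-cut theorem verified: both equal 16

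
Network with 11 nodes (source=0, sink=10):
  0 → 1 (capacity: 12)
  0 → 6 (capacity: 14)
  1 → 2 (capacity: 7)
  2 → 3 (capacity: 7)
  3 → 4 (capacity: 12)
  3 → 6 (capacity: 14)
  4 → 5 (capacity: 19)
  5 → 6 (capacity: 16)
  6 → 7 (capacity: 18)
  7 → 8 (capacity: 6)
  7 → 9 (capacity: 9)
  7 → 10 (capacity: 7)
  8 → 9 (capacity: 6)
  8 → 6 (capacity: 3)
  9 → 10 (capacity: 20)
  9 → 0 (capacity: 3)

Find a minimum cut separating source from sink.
Min cut value = 18, edges: (6,7)

Min cut value: 18
Partition: S = [0, 1, 2, 3, 4, 5, 6], T = [7, 8, 9, 10]
Cut edges: (6,7)

By max-flow min-cut theorem, max flow = min cut = 18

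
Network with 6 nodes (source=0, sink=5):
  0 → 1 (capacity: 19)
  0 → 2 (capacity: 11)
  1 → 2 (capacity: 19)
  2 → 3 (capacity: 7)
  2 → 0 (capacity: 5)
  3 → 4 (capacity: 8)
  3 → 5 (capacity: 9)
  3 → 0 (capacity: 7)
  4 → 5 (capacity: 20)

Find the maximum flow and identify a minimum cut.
Max flow = 7, Min cut edges: (2,3)

Maximum flow: 7
Minimum cut: (2,3)
Partition: S = [0, 1, 2], T = [3, 4, 5]

Max-flow min-cut theorem verified: both equal 7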